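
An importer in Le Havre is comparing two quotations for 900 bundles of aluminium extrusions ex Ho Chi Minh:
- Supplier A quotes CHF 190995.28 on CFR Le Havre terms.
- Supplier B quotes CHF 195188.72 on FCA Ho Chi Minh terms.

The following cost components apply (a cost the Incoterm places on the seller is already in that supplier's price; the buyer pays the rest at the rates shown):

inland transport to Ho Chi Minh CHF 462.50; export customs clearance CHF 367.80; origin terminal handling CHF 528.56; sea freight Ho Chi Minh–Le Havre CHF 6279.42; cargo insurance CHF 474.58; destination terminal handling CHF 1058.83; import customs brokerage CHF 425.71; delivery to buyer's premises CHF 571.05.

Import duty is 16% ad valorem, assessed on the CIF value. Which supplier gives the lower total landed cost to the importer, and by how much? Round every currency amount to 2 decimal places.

Supplier A (CFR):
CIF value = CFR price + insurance = 190995.28 + 474.58 = 191469.86
Import duty = 191469.86 × 16% = 30635.18
Buyer bears (A): 474.58 + 1058.83 + 425.71 + 571.05 = 2530.17
Landed cost (A) = invoice 190995.28 + 2530.17 + duty 30635.18 = 224160.63
Supplier B (FCA):
CIF value = FCA price + origin terminal + freight + insurance = 195188.72 + 528.56 + 6279.42 + 474.58 = 202471.28
Import duty = 202471.28 × 16% = 32395.40
Buyer bears (B): 528.56 + 6279.42 + 474.58 + 1058.83 + 425.71 + 571.05 = 9338.15
Landed cost (B) = invoice 195188.72 + 9338.15 + duty 32395.40 = 236922.27
Difference = |224160.63 − 236922.27| = 12761.64

Supplier A is cheaper by CHF 12761.64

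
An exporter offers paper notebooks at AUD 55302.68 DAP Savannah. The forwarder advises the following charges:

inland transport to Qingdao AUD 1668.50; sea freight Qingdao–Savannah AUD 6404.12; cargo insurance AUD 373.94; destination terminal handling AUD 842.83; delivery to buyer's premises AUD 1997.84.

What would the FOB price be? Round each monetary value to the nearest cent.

Not relevant to the conversion: inland to port — on the seller under both DAP and FOB; already in the DAP price and stays in the FOB price.
From DAP to FOB, the seller no longer bears: freight, insurance, destination terminal, delivery.
FOB price = 55302.68 − 6404.12 − 373.94 − 842.83 − 1997.84 = 45683.95

FOB price: AUD 45683.95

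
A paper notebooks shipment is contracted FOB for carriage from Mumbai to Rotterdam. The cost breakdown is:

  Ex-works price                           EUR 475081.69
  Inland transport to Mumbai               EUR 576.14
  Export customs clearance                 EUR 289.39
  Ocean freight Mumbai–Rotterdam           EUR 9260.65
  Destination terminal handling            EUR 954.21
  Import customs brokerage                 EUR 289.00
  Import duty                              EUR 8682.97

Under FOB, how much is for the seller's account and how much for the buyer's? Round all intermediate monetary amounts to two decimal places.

Seller: EUR 475947.22; buyer: EUR 19186.83

FOB: the seller bears costs until goods are on board at the origin port; the buyer bears freight, insurance and all costs thereafter.
Seller's account: goods 475081.69 + inland to port 576.14 + export clearance 289.39 = 475947.22
Buyer's account: freight 9260.65 + destination terminal 954.21 + brokerage 289.00 + duty 8682.97 = 19186.83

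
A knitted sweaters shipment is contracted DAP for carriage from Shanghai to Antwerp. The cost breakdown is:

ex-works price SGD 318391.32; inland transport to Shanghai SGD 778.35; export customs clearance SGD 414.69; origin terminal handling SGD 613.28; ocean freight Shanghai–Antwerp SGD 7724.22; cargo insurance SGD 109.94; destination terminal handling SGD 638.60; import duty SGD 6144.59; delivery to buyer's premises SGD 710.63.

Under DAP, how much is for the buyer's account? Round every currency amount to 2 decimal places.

DAP: the seller bears all costs to the named destination except import duty and clearance.
Seller's account: goods 318391.32 + inland to port 778.35 + export clearance 414.69 + origin terminal 613.28 + freight 7724.22 + insurance 109.94 + destination terminal 638.60 + delivery 710.63 = 329381.03
Buyer's account: duty 6144.59 = 6144.59

Buyer's account: SGD 6144.59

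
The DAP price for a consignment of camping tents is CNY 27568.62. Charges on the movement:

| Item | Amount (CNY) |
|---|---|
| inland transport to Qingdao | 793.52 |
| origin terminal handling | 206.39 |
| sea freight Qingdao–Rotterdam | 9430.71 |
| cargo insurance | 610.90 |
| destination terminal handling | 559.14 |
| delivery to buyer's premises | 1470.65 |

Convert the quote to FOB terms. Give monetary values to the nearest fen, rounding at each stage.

FOB price: CNY 15497.22

Not relevant to the conversion: origin terminal, inland to port — on the seller under both DAP and FOB; already in the DAP price and stays in the FOB price.
From DAP to FOB, the seller no longer bears: freight, insurance, destination terminal, delivery.
FOB price = 27568.62 − 9430.71 − 610.90 − 559.14 − 1470.65 = 15497.22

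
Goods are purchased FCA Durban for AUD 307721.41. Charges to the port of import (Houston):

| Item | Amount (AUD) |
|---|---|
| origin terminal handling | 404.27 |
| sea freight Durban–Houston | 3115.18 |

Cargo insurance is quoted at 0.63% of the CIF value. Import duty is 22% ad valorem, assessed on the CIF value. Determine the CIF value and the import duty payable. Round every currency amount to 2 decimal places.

CIF value: AUD 313214.11; import duty: AUD 68907.10

Let C be the CIF value. C = FCA price + pre-shipment costs + freight + 0.63% × C
C − 0.63% × C = 307721.41 + 404.27 + 3115.18
0.9937 × C = 311240.86
C = 311240.86 / 0.9937 = 313214.11
Insurance premium = 0.63% × 313214.11 = 1973.25
Import duty = 313214.11 × 22% = 68907.10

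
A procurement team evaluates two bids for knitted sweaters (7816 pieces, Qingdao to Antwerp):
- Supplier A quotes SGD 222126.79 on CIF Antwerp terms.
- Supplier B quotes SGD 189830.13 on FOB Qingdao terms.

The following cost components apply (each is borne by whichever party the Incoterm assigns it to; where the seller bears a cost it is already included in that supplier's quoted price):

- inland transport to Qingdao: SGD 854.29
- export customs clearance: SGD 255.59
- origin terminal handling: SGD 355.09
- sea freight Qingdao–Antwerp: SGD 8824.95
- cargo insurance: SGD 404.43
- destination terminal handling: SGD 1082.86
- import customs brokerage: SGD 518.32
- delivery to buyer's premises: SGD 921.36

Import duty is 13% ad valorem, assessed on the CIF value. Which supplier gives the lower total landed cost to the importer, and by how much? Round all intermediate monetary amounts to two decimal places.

Supplier B is cheaper by SGD 26066.02

Supplier A (CIF):
The CIF price already equals the CIF value: 222126.79
Import duty = 222126.79 × 13% = 28876.48
Buyer bears (A): 1082.86 + 518.32 + 921.36 = 2522.54
Landed cost (A) = invoice 222126.79 + 2522.54 + duty 28876.48 = 253525.81
Supplier B (FOB):
CIF value = FOB price + freight + insurance = 189830.13 + 8824.95 + 404.43 = 199059.51
Import duty = 199059.51 × 13% = 25877.74
Buyer bears (B): 8824.95 + 404.43 + 1082.86 + 518.32 + 921.36 = 11751.92
Landed cost (B) = invoice 189830.13 + 11751.92 + duty 25877.74 = 227459.79
Difference = |253525.81 − 227459.79| = 26066.02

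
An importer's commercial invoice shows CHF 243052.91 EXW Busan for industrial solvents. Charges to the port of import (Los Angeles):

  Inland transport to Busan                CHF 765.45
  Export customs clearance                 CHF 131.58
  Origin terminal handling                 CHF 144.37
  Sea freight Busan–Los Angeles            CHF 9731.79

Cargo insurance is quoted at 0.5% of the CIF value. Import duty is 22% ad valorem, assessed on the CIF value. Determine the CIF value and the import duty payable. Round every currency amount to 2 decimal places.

CIF value: CHF 255101.61; import duty: CHF 56122.35

Let C be the CIF value. C = EXW price + pre-shipment costs + freight + 0.5% × C
C − 0.5% × C = 243052.91 + 765.45 + 131.58 + 144.37 + 9731.79
0.995 × C = 253826.10
C = 253826.10 / 0.995 = 255101.61
Insurance premium = 0.5% × 255101.61 = 1275.51
Import duty = 255101.61 × 22% = 56122.35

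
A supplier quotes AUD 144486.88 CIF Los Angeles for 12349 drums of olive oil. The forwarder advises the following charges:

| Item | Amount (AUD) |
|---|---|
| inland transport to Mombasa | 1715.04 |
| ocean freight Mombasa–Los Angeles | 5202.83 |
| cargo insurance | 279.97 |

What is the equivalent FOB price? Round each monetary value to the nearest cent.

Not relevant to the conversion: inland to port — on the seller under both CIF and FOB; already in the CIF price and stays in the FOB price.
From CIF to FOB, the seller no longer bears: freight, insurance.
FOB price = 144486.88 − 5202.83 − 279.97 = 139004.08

FOB price: AUD 139004.08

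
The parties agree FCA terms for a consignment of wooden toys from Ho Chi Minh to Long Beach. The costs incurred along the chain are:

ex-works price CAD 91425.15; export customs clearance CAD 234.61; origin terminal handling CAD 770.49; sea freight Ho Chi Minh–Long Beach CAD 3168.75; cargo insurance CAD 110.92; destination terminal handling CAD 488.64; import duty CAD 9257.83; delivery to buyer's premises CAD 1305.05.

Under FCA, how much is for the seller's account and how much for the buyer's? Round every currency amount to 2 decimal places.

Seller: CAD 91659.76; buyer: CAD 15101.68

FCA: the seller delivers export-cleared goods to the carrier; the buyer bears costs from that point.
Seller's account: goods 91425.15 + export clearance 234.61 = 91659.76
Buyer's account: origin terminal 770.49 + freight 3168.75 + insurance 110.92 + destination terminal 488.64 + duty 9257.83 + delivery 1305.05 = 15101.68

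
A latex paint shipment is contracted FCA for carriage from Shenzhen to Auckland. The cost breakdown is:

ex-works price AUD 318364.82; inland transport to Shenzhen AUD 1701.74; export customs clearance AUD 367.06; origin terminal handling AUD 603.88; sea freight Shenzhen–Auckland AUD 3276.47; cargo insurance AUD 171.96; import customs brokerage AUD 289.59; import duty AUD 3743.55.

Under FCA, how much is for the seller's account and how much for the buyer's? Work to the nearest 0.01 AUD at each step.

Seller: AUD 320433.62; buyer: AUD 8085.45

FCA: the seller delivers export-cleared goods to the carrier; the buyer bears costs from that point.
Seller's account: goods 318364.82 + inland to port 1701.74 + export clearance 367.06 = 320433.62
Buyer's account: origin terminal 603.88 + freight 3276.47 + insurance 171.96 + brokerage 289.59 + duty 3743.55 = 8085.45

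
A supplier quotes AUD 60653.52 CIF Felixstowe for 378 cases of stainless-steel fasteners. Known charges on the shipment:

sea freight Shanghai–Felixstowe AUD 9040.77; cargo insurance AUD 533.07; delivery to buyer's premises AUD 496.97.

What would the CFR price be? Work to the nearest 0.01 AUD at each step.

Not relevant to the conversion: freight — on the seller under both CIF and CFR; already in the CIF price and stays in the CFR price. delivery — on the buyer under both terms; not part of either seller's price.
From CIF to CFR, the seller no longer bears: insurance.
CFR price = 60653.52 − 533.07 = 60120.45

CFR price: AUD 60120.45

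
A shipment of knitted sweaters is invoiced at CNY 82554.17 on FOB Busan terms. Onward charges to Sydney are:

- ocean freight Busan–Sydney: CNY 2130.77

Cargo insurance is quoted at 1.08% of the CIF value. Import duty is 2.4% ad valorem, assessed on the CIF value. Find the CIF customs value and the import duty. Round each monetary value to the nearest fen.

CIF value: CNY 85609.52; import duty: CNY 2054.63

Let C be the CIF value. C = FOB price + freight + 1.08% × C
C − 1.08% × C = 82554.17 + 2130.77
0.9892 × C = 84684.94
C = 84684.94 / 0.9892 = 85609.52
Insurance premium = 1.08% × 85609.52 = 924.58
Import duty = 85609.52 × 2.4% = 2054.63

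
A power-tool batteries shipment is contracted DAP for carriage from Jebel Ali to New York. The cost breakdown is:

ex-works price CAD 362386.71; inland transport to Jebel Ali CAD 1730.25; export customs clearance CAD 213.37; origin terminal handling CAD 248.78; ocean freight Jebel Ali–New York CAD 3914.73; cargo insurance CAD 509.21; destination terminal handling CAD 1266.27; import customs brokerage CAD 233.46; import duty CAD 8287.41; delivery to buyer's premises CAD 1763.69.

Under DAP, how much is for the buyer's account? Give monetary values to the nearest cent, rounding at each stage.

Buyer's account: CAD 8520.87

DAP: the seller bears all costs to the named destination except import duty and clearance.
Seller's account: goods 362386.71 + inland to port 1730.25 + export clearance 213.37 + origin terminal 248.78 + freight 3914.73 + insurance 509.21 + destination terminal 1266.27 + delivery 1763.69 = 372033.01
Buyer's account: brokerage 233.46 + duty 8287.41 = 8520.87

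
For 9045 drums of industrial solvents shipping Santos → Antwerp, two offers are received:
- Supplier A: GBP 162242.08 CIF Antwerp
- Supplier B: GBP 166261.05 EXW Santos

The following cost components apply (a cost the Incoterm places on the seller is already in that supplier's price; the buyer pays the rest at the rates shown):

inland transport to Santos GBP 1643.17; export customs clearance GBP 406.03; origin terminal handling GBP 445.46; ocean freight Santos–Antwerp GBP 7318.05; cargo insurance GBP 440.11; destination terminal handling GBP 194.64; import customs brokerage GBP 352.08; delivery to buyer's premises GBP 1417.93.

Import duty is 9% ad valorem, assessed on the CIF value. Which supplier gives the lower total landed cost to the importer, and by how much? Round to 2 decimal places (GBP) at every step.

Supplier A (CIF):
The CIF price already equals the CIF value: 162242.08
Import duty = 162242.08 × 9% = 14601.79
Buyer bears (A): 194.64 + 352.08 + 1417.93 = 1964.65
Landed cost (A) = invoice 162242.08 + 1964.65 + duty 14601.79 = 178808.52
Supplier B (EXW):
CIF value = EXW price + inland to port + export clearance + origin terminal + freight + insurance = 166261.05 + 1643.17 + 406.03 + 445.46 + 7318.05 + 440.11 = 176513.87
Import duty = 176513.87 × 9% = 15886.25
Buyer bears (B): 1643.17 + 406.03 + 445.46 + 7318.05 + 440.11 + 194.64 + 352.08 + 1417.93 = 12217.47
Landed cost (B) = invoice 166261.05 + 12217.47 + duty 15886.25 = 194364.77
Difference = |178808.52 − 194364.77| = 15556.25

Supplier A is cheaper by GBP 15556.25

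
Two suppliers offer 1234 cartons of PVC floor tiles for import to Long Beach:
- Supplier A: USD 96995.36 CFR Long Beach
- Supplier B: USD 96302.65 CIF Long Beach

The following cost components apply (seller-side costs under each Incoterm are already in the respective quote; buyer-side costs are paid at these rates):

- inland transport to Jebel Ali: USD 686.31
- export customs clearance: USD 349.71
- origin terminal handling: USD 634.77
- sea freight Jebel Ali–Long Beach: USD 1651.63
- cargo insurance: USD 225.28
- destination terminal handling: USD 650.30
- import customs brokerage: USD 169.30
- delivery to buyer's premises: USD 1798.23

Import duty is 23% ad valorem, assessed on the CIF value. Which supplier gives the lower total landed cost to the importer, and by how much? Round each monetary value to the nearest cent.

Supplier B is cheaper by USD 1129.13

Supplier A (CFR):
CIF value = CFR price + insurance = 96995.36 + 225.28 = 97220.64
Import duty = 97220.64 × 23% = 22360.75
Buyer bears (A): 225.28 + 650.30 + 169.30 + 1798.23 = 2843.11
Landed cost (A) = invoice 96995.36 + 2843.11 + duty 22360.75 = 122199.22
Supplier B (CIF):
The CIF price already equals the CIF value: 96302.65
Import duty = 96302.65 × 23% = 22149.61
Buyer bears (B): 650.30 + 169.30 + 1798.23 = 2617.83
Landed cost (B) = invoice 96302.65 + 2617.83 + duty 22149.61 = 121070.09
Difference = |122199.22 − 121070.09| = 1129.13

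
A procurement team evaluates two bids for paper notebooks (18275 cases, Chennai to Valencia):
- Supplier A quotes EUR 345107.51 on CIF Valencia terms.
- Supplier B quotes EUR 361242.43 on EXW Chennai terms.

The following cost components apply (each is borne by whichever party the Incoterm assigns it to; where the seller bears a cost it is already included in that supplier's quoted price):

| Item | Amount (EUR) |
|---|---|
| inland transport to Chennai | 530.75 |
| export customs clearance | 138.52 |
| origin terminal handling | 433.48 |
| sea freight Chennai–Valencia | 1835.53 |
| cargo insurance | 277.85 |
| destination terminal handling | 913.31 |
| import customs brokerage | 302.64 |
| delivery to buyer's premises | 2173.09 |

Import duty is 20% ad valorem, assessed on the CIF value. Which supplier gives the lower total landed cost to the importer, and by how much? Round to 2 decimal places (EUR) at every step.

Supplier A (CIF):
The CIF price already equals the CIF value: 345107.51
Import duty = 345107.51 × 20% = 69021.50
Buyer bears (A): 913.31 + 302.64 + 2173.09 = 3389.04
Landed cost (A) = invoice 345107.51 + 3389.04 + duty 69021.50 = 417518.05
Supplier B (EXW):
CIF value = EXW price + inland to port + export clearance + origin terminal + freight + insurance = 361242.43 + 530.75 + 138.52 + 433.48 + 1835.53 + 277.85 = 364458.56
Import duty = 364458.56 × 20% = 72891.71
Buyer bears (B): 530.75 + 138.52 + 433.48 + 1835.53 + 277.85 + 913.31 + 302.64 + 2173.09 = 6605.17
Landed cost (B) = invoice 361242.43 + 6605.17 + duty 72891.71 = 440739.31
Difference = |417518.05 − 440739.31| = 23221.26

Supplier A is cheaper by EUR 23221.26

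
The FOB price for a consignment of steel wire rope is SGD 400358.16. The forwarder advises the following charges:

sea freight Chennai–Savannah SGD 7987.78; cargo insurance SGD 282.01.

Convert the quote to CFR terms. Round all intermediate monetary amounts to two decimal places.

CFR price: SGD 408345.94

Not relevant to the conversion: insurance — on the buyer under both terms; not part of either seller's price.
From FOB to CFR, the seller additionally bears: freight.
CFR price = 400358.16 + 7987.78 = 408345.94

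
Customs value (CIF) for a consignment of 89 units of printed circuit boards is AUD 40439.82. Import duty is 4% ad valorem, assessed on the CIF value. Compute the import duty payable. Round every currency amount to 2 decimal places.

Import duty: AUD 1617.59

Import duty = 40439.82 × 4% = 1617.59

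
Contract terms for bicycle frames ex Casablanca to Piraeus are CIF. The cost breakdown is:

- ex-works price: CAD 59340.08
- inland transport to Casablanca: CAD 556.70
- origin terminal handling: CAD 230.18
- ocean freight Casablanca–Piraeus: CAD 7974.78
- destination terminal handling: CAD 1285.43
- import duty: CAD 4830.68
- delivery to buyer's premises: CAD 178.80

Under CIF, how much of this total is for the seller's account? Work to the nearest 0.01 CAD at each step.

Seller's account: CAD 68101.74

CIF: the seller pays costs through ocean freight and marine insurance to the destination port.
Seller's account: goods 59340.08 + inland to port 556.70 + origin terminal 230.18 + freight 7974.78 = 68101.74
Buyer's account: destination terminal 1285.43 + duty 4830.68 + delivery 178.80 = 6294.91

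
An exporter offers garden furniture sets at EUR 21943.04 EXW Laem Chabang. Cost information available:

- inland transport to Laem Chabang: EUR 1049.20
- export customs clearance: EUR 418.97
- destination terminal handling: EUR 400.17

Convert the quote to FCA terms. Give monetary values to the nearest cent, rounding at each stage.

FCA price: EUR 23411.21

Not relevant to the conversion: destination terminal — on the buyer under both terms; not part of either seller's price.
From EXW to FCA, the seller additionally bears: inland to port, export clearance.
FCA price = 21943.04 + 1049.20 + 418.97 = 23411.21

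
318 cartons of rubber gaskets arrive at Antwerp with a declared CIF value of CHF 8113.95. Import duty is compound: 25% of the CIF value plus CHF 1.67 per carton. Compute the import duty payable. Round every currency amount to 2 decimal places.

Ad valorem component: 8113.95 × 25% = 2028.49
Specific component: 318 × 1.67 = 531.06
Import duty = 2028.49 + 531.06 = 2559.55

Import duty: CHF 2559.55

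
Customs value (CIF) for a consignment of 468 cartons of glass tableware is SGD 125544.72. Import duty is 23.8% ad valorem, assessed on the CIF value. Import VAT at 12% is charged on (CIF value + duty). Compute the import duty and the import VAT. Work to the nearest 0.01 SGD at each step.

Import duty = 125544.72 × 23.8% = 29879.64
VAT base = CIF + duty = 125544.72 + 29879.64 = 155424.36
Import VAT = 155424.36 × 12% = 18650.92

Import duty: SGD 29879.64; import VAT: SGD 18650.92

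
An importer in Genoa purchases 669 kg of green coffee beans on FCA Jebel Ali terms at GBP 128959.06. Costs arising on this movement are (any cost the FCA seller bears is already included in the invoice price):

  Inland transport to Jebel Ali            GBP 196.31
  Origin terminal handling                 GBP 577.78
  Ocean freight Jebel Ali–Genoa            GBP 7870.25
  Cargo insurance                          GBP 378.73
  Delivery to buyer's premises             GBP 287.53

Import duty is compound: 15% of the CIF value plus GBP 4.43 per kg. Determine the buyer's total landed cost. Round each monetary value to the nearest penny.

FCA: the seller delivers export-cleared goods to the carrier; the buyer bears costs from that point.
Already in the invoice (seller's account under FCA): inland to port — exclude.
CIF value = FCA price + origin terminal + freight + insurance = 128959.06 + 577.78 + 7870.25 + 378.73 = 137785.82
Ad valorem component: 137785.82 × 15% = 20667.87
Specific component: 669 × 4.43 = 2963.67
Import duty = 20667.87 + 2963.67 = 23631.54
Buyer bears: origin terminal 577.78 + freight 7870.25 + insurance 378.73 + delivery 287.53 + duty 23631.54 = 32745.83
Landed cost = invoice 128959.06 + 32745.83 = 161704.89

Total landed cost: GBP 161704.89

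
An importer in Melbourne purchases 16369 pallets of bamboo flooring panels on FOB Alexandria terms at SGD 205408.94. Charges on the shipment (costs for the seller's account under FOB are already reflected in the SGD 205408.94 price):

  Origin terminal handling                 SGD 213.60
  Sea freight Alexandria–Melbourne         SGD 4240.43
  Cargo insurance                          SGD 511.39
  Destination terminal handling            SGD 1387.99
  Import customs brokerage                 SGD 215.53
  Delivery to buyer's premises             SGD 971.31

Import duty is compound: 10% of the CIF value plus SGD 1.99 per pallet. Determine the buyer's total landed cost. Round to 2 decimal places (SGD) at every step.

Total landed cost: SGD 266325.98

FOB: the seller bears costs until goods are on board at the origin port; the buyer bears freight, insurance and all costs thereafter.
Already in the invoice (seller's account under FOB): origin terminal — exclude.
CIF value = FOB price + freight + insurance = 205408.94 + 4240.43 + 511.39 = 210160.76
Ad valorem component: 210160.76 × 10% = 21016.08
Specific component: 16369 × 1.99 = 32574.31
Import duty = 21016.08 + 32574.31 = 53590.39
Buyer bears: freight 4240.43 + insurance 511.39 + destination terminal 1387.99 + brokerage 215.53 + delivery 971.31 + duty 53590.39 = 60917.04
Landed cost = invoice 205408.94 + 60917.04 = 266325.98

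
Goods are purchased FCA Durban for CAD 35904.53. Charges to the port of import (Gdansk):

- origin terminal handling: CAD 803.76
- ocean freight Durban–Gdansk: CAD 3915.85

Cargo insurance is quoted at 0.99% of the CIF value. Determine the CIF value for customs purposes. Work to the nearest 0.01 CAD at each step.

CIF value: CAD 41030.34

Let C be the CIF value. C = FCA price + pre-shipment costs + freight + 0.99% × C
C − 0.99% × C = 35904.53 + 803.76 + 3915.85
0.9901 × C = 40624.14
C = 40624.14 / 0.9901 = 41030.34
Insurance premium = 0.99% × 41030.34 = 406.20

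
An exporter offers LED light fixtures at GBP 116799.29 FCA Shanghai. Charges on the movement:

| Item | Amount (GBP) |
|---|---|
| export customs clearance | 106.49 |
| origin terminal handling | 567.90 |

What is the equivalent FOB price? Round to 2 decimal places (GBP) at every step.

FOB price: GBP 117367.19

Not relevant to the conversion: export clearance — on the seller under both FCA and FOB; already in the FCA price and stays in the FOB price.
From FCA to FOB, the seller additionally bears: origin terminal.
FOB price = 116799.29 + 567.90 = 117367.19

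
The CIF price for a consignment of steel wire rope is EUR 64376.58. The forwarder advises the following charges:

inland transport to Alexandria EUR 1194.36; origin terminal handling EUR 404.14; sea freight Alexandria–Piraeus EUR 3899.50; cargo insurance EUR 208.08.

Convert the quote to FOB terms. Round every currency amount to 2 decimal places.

Not relevant to the conversion: inland to port, origin terminal — on the seller under both CIF and FOB; already in the CIF price and stays in the FOB price.
From CIF to FOB, the seller no longer bears: freight, insurance.
FOB price = 64376.58 − 3899.50 − 208.08 = 60269.00

FOB price: EUR 60269.00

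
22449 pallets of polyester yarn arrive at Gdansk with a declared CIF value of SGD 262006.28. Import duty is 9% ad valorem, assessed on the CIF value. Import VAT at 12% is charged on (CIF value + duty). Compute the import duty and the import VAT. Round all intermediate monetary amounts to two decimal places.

Import duty: SGD 23580.57; import VAT: SGD 34270.42

Import duty = 262006.28 × 9% = 23580.57
VAT base = CIF + duty = 262006.28 + 23580.57 = 285586.85
Import VAT = 285586.85 × 12% = 34270.42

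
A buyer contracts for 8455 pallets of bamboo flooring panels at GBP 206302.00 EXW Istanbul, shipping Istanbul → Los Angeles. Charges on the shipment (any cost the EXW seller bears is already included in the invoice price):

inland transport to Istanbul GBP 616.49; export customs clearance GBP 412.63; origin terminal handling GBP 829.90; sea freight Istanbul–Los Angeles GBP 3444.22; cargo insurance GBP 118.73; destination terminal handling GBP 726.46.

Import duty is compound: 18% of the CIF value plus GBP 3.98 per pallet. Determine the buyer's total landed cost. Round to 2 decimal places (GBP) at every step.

EXW: the seller makes goods available at their premises; the buyer bears all onward costs.
CIF value = EXW price + inland to port + export clearance + origin terminal + freight + insurance = 206302.00 + 616.49 + 412.63 + 829.90 + 3444.22 + 118.73 = 211723.97
Ad valorem component: 211723.97 × 18% = 38110.31
Specific component: 8455 × 3.98 = 33650.90
Import duty = 38110.31 + 33650.90 = 71761.21
Buyer bears: inland to port 616.49 + export clearance 412.63 + origin terminal 829.90 + freight 3444.22 + insurance 118.73 + destination terminal 726.46 + duty 71761.21 = 77909.64
Landed cost = invoice 206302.00 + 77909.64 = 284211.64

Total landed cost: GBP 284211.64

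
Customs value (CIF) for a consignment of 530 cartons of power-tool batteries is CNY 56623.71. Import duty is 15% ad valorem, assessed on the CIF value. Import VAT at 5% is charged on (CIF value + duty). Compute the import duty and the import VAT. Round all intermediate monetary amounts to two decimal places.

Import duty: CNY 8493.56; import VAT: CNY 3255.86

Import duty = 56623.71 × 15% = 8493.56
VAT base = CIF + duty = 56623.71 + 8493.56 = 65117.27
Import VAT = 65117.27 × 5% = 3255.86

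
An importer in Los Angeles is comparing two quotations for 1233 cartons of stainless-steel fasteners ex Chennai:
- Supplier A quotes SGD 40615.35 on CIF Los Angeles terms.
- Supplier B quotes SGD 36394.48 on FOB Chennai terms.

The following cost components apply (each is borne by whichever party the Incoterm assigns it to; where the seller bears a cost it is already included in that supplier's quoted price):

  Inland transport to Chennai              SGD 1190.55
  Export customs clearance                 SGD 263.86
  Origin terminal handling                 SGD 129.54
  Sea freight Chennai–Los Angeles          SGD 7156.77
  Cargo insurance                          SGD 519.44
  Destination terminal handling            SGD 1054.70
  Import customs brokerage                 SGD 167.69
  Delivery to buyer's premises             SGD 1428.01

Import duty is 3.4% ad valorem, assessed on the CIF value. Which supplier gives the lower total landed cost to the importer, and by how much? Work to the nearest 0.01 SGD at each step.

Supplier A is cheaper by SGD 3572.82

Supplier A (CIF):
The CIF price already equals the CIF value: 40615.35
Import duty = 40615.35 × 3.4% = 1380.92
Buyer bears (A): 1054.70 + 167.69 + 1428.01 = 2650.40
Landed cost (A) = invoice 40615.35 + 2650.40 + duty 1380.92 = 44646.67
Supplier B (FOB):
CIF value = FOB price + freight + insurance = 36394.48 + 7156.77 + 519.44 = 44070.69
Import duty = 44070.69 × 3.4% = 1498.40
Buyer bears (B): 7156.77 + 519.44 + 1054.70 + 167.69 + 1428.01 = 10326.61
Landed cost (B) = invoice 36394.48 + 10326.61 + duty 1498.40 = 48219.49
Difference = |44646.67 − 48219.49| = 3572.82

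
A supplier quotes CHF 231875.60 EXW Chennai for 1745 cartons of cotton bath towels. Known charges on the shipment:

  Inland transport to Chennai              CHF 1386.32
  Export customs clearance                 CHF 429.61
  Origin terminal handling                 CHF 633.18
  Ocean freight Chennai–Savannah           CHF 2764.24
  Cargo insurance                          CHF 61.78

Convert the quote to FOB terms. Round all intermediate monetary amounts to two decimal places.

Not relevant to the conversion: insurance, freight — on the buyer under both terms; not part of either seller's price.
From EXW to FOB, the seller additionally bears: inland to port, export clearance, origin terminal.
FOB price = 231875.60 + 1386.32 + 429.61 + 633.18 = 234324.71

FOB price: CHF 234324.71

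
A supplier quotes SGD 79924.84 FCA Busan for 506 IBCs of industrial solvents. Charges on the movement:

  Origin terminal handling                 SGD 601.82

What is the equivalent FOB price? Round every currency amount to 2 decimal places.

From FCA to FOB, the seller additionally bears: origin terminal.
FOB price = 79924.84 + 601.82 = 80526.66

FOB price: SGD 80526.66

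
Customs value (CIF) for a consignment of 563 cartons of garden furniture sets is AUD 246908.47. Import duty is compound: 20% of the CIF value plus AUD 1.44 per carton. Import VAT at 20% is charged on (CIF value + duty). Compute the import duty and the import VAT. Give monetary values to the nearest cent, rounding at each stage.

Ad valorem component: 246908.47 × 20% = 49381.69
Specific component: 563 × 1.44 = 810.72
Import duty = 49381.69 + 810.72 = 50192.41
VAT base = CIF + duty = 246908.47 + 50192.41 = 297100.88
Import VAT = 297100.88 × 20% = 59420.18

Import duty: AUD 50192.41; import VAT: AUD 59420.18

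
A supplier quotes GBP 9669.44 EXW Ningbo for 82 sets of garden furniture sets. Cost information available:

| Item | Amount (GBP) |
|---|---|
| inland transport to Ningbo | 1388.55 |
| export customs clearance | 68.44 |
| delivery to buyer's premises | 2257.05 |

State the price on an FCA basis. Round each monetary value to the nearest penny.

Not relevant to the conversion: delivery — on the buyer under both terms; not part of either seller's price.
From EXW to FCA, the seller additionally bears: inland to port, export clearance.
FCA price = 9669.44 + 1388.55 + 68.44 = 11126.43

FCA price: GBP 11126.43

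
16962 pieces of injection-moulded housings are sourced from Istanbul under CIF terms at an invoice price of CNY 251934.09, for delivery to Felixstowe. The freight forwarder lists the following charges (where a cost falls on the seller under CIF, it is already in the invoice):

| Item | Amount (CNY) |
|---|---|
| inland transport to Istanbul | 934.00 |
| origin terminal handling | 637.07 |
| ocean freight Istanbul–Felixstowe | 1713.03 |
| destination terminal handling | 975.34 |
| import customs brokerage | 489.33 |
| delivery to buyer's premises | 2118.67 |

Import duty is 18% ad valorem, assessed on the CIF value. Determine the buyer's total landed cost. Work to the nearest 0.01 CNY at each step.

Total landed cost: CNY 300865.57

CIF: the seller pays costs through ocean freight and marine insurance to the destination port.
Already in the invoice (seller's account under CIF): inland to port, origin terminal, freight — exclude.
The CIF price already equals the CIF value: 251934.09
Import duty = 251934.09 × 18% = 45348.14
Buyer bears: destination terminal 975.34 + brokerage 489.33 + delivery 2118.67 + duty 45348.14 = 48931.48
Landed cost = invoice 251934.09 + 48931.48 = 300865.57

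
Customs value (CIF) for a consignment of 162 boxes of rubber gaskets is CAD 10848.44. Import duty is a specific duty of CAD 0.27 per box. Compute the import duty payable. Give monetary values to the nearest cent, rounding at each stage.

Import duty = 162 × 0.27 = 43.74

Import duty: CAD 43.74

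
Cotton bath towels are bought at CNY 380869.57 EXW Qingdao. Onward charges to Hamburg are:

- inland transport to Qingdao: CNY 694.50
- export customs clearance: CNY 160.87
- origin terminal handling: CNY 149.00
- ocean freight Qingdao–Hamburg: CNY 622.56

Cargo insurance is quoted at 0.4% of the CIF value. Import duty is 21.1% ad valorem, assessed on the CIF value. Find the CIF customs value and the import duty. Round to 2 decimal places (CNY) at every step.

Let C be the CIF value. C = EXW price + pre-shipment costs + freight + 0.4% × C
C − 0.4% × C = 380869.57 + 694.50 + 160.87 + 149.00 + 622.56
0.996 × C = 382496.50
C = 382496.50 / 0.996 = 384032.63
Insurance premium = 0.4% × 384032.63 = 1536.13
Import duty = 384032.63 × 21.1% = 81030.88

CIF value: CNY 384032.63; import duty: CNY 81030.88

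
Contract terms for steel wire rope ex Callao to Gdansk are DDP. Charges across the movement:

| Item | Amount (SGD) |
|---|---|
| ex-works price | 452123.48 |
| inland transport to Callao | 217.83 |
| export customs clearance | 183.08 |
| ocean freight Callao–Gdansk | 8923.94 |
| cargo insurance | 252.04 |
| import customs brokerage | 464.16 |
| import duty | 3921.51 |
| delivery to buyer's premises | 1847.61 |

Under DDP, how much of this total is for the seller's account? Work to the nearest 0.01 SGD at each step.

Seller's account: SGD 467933.65

DDP: the seller bears all costs including import duty.
Seller's account: goods 452123.48 + inland to port 217.83 + export clearance 183.08 + freight 8923.94 + insurance 252.04 + brokerage 464.16 + duty 3921.51 + delivery 1847.61 = 467933.65
Buyer's account: 0.00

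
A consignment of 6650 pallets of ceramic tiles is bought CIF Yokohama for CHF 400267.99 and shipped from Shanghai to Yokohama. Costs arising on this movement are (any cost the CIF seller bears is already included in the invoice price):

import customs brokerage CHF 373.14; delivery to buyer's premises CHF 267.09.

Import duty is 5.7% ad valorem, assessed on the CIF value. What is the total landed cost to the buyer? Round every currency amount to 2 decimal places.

Total landed cost: CHF 423723.50

CIF: the seller pays costs through ocean freight and marine insurance to the destination port.
The CIF price already equals the CIF value: 400267.99
Import duty = 400267.99 × 5.7% = 22815.28
Buyer bears: brokerage 373.14 + delivery 267.09 + duty 22815.28 = 23455.51
Landed cost = invoice 400267.99 + 23455.51 = 423723.50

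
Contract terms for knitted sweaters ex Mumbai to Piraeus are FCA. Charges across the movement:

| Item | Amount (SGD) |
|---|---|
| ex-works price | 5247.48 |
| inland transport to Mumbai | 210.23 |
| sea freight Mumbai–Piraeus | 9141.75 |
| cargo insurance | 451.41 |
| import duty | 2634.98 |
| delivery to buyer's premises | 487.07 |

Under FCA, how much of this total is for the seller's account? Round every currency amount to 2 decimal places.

FCA: the seller delivers export-cleared goods to the carrier; the buyer bears costs from that point.
Seller's account: goods 5247.48 + inland to port 210.23 = 5457.71
Buyer's account: freight 9141.75 + insurance 451.41 + duty 2634.98 + delivery 487.07 = 12715.21

Seller's account: SGD 5457.71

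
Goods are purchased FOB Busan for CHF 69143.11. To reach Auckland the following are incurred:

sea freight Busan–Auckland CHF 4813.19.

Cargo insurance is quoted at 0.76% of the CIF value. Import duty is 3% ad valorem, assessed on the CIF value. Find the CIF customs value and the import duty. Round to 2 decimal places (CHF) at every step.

Let C be the CIF value. C = FOB price + freight + 0.76% × C
C − 0.76% × C = 69143.11 + 4813.19
0.9924 × C = 73956.30
C = 73956.30 / 0.9924 = 74522.67
Insurance premium = 0.76% × 74522.67 = 566.37
Import duty = 74522.67 × 3% = 2235.68

CIF value: CHF 74522.67; import duty: CHF 2235.68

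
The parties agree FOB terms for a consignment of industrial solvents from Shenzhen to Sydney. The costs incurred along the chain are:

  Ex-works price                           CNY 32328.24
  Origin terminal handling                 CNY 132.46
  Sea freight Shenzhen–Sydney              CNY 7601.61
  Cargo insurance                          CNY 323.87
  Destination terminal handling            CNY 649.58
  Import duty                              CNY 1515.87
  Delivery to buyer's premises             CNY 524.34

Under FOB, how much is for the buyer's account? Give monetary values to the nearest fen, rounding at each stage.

Buyer's account: CNY 10615.27

FOB: the seller bears costs until goods are on board at the origin port; the buyer bears freight, insurance and all costs thereafter.
Seller's account: goods 32328.24 + origin terminal 132.46 = 32460.70
Buyer's account: freight 7601.61 + insurance 323.87 + destination terminal 649.58 + duty 1515.87 + delivery 524.34 = 10615.27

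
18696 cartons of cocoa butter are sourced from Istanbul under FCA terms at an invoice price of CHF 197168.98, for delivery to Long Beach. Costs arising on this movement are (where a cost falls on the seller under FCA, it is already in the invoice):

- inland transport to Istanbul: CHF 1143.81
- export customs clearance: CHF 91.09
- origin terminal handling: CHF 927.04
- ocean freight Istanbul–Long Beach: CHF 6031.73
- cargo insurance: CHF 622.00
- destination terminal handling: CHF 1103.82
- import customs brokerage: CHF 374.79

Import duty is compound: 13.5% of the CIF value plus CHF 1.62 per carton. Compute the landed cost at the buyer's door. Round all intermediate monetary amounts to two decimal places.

Total landed cost: CHF 264157.10

FCA: the seller delivers export-cleared goods to the carrier; the buyer bears costs from that point.
Already in the invoice (seller's account under FCA): inland to port, export clearance — exclude.
CIF value = FCA price + origin terminal + freight + insurance = 197168.98 + 927.04 + 6031.73 + 622.00 = 204749.75
Ad valorem component: 204749.75 × 13.5% = 27641.22
Specific component: 18696 × 1.62 = 30287.52
Import duty = 27641.22 + 30287.52 = 57928.74
Buyer bears: origin terminal 927.04 + freight 6031.73 + insurance 622.00 + destination terminal 1103.82 + brokerage 374.79 + duty 57928.74 = 66988.12
Landed cost = invoice 197168.98 + 66988.12 = 264157.10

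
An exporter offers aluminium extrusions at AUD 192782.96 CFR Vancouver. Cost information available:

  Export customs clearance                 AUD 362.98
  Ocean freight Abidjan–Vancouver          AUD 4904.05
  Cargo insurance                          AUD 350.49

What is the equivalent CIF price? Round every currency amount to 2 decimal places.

CIF price: AUD 193133.45

Not relevant to the conversion: export clearance, freight — on the seller under both CFR and CIF; already in the CFR price and stays in the CIF price.
From CFR to CIF, the seller additionally bears: insurance.
CIF price = 192782.96 + 350.49 = 193133.45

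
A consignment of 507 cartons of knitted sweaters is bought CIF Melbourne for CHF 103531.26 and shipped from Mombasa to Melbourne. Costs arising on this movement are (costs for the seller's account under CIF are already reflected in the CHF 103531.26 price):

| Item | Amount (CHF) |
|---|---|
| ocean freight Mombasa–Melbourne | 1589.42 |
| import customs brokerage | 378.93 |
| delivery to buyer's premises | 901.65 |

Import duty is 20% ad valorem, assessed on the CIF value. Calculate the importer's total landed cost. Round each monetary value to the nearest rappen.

Total landed cost: CHF 125518.09

CIF: the seller pays costs through ocean freight and marine insurance to the destination port.
Already in the invoice (seller's account under CIF): freight — exclude.
The CIF price already equals the CIF value: 103531.26
Import duty = 103531.26 × 20% = 20706.25
Buyer bears: brokerage 378.93 + delivery 901.65 + duty 20706.25 = 21986.83
Landed cost = invoice 103531.26 + 21986.83 = 125518.09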